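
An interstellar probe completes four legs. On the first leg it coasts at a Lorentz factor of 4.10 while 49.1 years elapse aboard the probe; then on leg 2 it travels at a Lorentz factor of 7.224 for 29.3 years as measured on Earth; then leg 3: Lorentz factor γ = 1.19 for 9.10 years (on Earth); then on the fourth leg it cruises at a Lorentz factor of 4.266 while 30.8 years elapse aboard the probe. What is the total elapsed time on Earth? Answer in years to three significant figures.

Δt = 371 years

Leg 1: γ = 4.10; Δt_1 = 4.100 × 49.1 = 201.3 years.
Leg 2: 29.3 years is already measured on Earth.
Leg 3: 9.10 years is already measured on Earth.
Leg 4: γ = 4.266; Δt_4 = 4.266 × 30.8 = 131.4 years.
Total: 201.3 + 29.30 + 9.100 + 131.4 years.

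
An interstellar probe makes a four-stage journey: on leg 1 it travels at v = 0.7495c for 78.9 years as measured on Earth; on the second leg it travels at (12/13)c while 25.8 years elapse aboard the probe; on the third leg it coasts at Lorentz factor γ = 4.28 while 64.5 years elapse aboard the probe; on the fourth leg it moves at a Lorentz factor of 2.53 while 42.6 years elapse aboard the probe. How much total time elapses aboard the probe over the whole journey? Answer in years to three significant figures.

τ = 185 years

Leg 1: γ = 1/√(1 − 0.7495²) = 1/√0.4382 = 1.511; τ_1 = 78.9/1.511 = 52.23 years.
Leg 2: 25.8 years is already measured aboard the probe.
Leg 3: 64.5 years is already measured aboard the probe.
Leg 4: 42.6 years is already measured aboard the probe.
Total: 52.23 + 25.80 + 64.50 + 42.60 years.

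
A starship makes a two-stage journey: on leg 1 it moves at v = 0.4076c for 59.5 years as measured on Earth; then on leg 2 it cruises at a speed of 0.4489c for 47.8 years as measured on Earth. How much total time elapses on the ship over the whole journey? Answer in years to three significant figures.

τ = 97.0 years

Leg 1: γ = 1/√(1 − 0.4076²) = 1/√0.8339 = 1.095; τ_1 = 59.5/1.095 = 54.33 years.
Leg 2: γ = 1/√(1 − 0.4489²) = 1/√0.7985 = 1.119; τ_2 = 47.8/1.119 = 42.71 years.
Total: 54.33 + 42.71 years.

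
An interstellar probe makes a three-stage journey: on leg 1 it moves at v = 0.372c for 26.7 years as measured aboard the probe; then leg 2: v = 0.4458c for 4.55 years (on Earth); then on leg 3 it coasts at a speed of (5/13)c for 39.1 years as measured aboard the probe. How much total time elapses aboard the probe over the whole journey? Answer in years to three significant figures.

τ = 69.9 years

Leg 1: 26.7 years is already measured aboard the probe.
Leg 2: γ = 1/√(1 − 0.4458²) = 1/√0.8013 = 1.117; τ_2 = 4.55/1.117 = 4.073 years.
Leg 3: 39.1 years is already measured aboard the probe.
Total: 26.70 + 4.073 + 39.10 years.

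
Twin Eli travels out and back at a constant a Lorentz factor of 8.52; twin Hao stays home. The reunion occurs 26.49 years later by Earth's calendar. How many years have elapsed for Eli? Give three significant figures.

τ = 3.11 years

γ = 8.52
Eli's clock measures proper time along the trip: τ = Δt/γ = 26.49/8.520 years.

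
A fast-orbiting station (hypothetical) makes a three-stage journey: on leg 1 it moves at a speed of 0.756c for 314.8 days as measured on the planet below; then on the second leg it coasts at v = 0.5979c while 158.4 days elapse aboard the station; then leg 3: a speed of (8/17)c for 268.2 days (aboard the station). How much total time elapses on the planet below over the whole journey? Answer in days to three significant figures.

Leg 1: 314.8 days is already measured on the planet below.
Leg 2: γ = 1/√(1 − 0.5979²) = 1/√0.6425 = 1.248; Δt_2 = 1.248 × 158.4 = 197.6 days.
Leg 3: γ = 1/√(1 − (8/17)²) = 17/15 ≈ 1.133; Δt_3 = 1.133 × 268.2 = 304.0 days.
Total: 314.8 + 197.6 + 304.0 days.

Δt = 816 days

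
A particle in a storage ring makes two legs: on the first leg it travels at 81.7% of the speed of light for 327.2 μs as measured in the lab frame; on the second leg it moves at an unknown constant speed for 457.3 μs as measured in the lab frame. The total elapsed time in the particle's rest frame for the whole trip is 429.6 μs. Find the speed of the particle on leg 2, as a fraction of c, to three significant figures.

Leg 1: β = 0.817; γ = 1/√(1 − 0.817²) = 1/√0.3325 = 1.734; τ_1 = 327.2/1.734 = 188.7 μs.
Leg 2: speed unknown; τ_2 = 457.3/γ_2.
Total proper time: 188.7 + τ_2 = 429.6, so τ_2 = 429.6 − 188.7 = 240.9 μs.
γ_2 = 457.3/240.9 = 1.898; β = √(1 − 1/γ²) = √0.7224.

β = 0.850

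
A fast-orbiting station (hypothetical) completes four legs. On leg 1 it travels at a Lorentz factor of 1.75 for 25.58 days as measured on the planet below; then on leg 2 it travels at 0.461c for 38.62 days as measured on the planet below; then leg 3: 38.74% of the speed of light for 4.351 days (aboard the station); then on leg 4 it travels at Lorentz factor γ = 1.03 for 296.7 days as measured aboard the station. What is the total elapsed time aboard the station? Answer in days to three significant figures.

τ = 350 days

Leg 1: γ = 1.75; τ_1 = 25.58/1.750 = 14.62 days.
Leg 2: γ = 1/√(1 − 0.461²) = 1/√0.7875 = 1.127; τ_2 = 38.62/1.127 = 34.27 days.
Leg 3: 4.351 days is already measured aboard the station.
Leg 4: 296.7 days is already measured aboard the station.
Total: 14.62 + 34.27 + 4.351 + 296.7 days.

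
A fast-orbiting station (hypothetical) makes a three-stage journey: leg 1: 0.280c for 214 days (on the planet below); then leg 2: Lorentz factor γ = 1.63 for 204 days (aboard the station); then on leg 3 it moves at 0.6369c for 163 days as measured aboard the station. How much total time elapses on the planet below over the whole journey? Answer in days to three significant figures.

Δt = 758 days

Leg 1: 214 days is already measured on the planet below.
Leg 2: γ = 1.63; Δt_2 = 1.630 × 204 = 332.5 days.
Leg 3: γ = 1/√(1 − 0.6369²) = 1/√0.5944 = 1.297; Δt_3 = 1.297 × 163 = 211.4 days.
Total: 214.0 + 332.5 + 211.4 days.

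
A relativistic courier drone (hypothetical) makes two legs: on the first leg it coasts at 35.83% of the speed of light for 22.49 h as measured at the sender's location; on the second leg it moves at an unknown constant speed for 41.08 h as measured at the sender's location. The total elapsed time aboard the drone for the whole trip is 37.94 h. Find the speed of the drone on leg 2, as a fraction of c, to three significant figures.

Leg 1: β = 0.3583; γ = 1/√(1 − 0.3583²) = 1/√0.8716 = 1.071; τ_1 = 22.49/1.071 = 21.00 h.
Leg 2: speed unknown; τ_2 = 41.08/γ_2.
Total proper time: 21.00 + τ_2 = 37.94, so τ_2 = 37.94 − 21.00 = 16.94 h.
γ_2 = 41.08/16.94 = 2.425; β = √(1 − 1/γ²) = √0.8299.

β = 0.911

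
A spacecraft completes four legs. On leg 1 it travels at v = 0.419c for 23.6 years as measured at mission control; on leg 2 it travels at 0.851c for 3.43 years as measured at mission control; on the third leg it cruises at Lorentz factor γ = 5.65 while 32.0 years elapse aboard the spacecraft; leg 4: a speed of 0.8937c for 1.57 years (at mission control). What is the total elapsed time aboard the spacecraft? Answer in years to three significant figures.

τ = 55.9 years

Leg 1: γ = 1/√(1 − 0.419²) = 1/√0.8244 = 1.101; τ_1 = 23.6/1.101 = 21.43 years.
Leg 2: γ = 1/√(1 − 0.851²) = 1/√0.2758 = 1.904; τ_2 = 3.43/1.904 = 1.801 years.
Leg 3: 32.0 years is already measured aboard the spacecraft.
Leg 4: γ = 1/√(1 − 0.8937²) = 1/√0.2013 = 2.229; τ_4 = 1.57/2.229 = 0.7044 years.
Total: 21.43 + 1.801 + 32.00 + 0.7044 years.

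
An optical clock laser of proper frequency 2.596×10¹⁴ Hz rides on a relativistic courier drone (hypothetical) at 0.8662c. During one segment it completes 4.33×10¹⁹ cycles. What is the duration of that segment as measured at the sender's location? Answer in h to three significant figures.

Δt = 92.7 h

γ = 1/√(1 − 0.8662²) = 1/√0.2497 = 2.001
Proper time for N cycles: τ = N/f = 4.33×10¹⁹/(2.596×10¹⁴) = 1.668×10⁵ s = 46.33 h.
Lab-frame duration Δt = γτ = 2.001 × 46.33 = 92.72 h.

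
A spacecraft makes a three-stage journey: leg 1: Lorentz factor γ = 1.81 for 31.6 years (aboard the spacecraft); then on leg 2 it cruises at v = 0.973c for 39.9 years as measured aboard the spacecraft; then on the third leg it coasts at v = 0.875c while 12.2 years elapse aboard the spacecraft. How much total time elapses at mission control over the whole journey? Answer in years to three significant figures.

Leg 1: γ = 1.81; Δt_1 = 1.810 × 31.6 = 57.20 years.
Leg 2: γ = 1/√(1 − 0.973²) = 1/√0.05327 = 4.333; Δt_2 = 4.333 × 39.9 = 172.9 years.
Leg 3: γ = 1/√(1 − 0.875²) = 1/√0.2344 = 2.066; Δt_3 = 2.066 × 12.2 = 25.20 years.
Total: 57.20 + 172.9 + 25.20 years.

Δt = 255 years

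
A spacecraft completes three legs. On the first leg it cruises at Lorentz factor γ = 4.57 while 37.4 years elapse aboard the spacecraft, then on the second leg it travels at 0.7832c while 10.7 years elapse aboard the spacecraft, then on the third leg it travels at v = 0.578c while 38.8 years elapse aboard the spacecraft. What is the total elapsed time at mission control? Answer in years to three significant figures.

Leg 1: γ = 4.57; Δt_1 = 4.570 × 37.4 = 170.9 years.
Leg 2: γ = 1/√(1 − 0.7832²) = 1/√0.3866 = 1.608; Δt_2 = 1.608 × 10.7 = 17.21 years.
Leg 3: γ = 1/√(1 − 0.578²) = 1/√0.6659 = 1.225; Δt_3 = 1.225 × 38.8 = 47.55 years.
Total: 170.9 + 17.21 + 47.55 years.

Δt = 236 years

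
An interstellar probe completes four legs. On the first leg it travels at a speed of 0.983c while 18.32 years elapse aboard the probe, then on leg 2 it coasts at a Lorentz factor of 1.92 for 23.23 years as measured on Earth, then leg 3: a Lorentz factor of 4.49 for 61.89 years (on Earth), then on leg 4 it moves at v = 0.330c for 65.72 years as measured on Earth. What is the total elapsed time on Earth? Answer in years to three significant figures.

Δt = 251 years

Leg 1: γ = 1/√(1 − 0.983²) = 1/√0.03371 = 5.446; Δt_1 = 5.446 × 18.32 = 99.78 years.
Leg 2: 23.23 years is already measured on Earth.
Leg 3: 61.89 years is already measured on Earth.
Leg 4: 65.72 years is already measured on Earth.
Total: 99.78 + 23.23 + 61.89 + 65.72 years.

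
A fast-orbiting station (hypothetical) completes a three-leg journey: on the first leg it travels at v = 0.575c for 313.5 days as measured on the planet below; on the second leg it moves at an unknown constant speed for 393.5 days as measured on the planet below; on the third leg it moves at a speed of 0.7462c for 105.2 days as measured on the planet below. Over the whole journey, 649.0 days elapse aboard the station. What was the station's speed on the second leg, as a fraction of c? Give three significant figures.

β = 0.573

Leg 1: γ = 1/√(1 − 0.575²) = 1/√0.6694 = 1.222; τ_1 = 313.5/1.222 = 256.5 days.
Leg 2: speed unknown; τ_2 = 393.5/γ_2.
Leg 3: γ = 1/√(1 − 0.7462²) = 1/√0.4432 = 1.502; τ_3 = 105.2/1.502 = 70.03 days.
Total proper time: 256.5 + τ_2 + 70.03 = 649.0, so τ_2 = 649.0 − 326.5 = 322.5 days.
γ_2 = 393.5/322.5 = 1.220; β = √(1 − 1/γ²) = √0.3284.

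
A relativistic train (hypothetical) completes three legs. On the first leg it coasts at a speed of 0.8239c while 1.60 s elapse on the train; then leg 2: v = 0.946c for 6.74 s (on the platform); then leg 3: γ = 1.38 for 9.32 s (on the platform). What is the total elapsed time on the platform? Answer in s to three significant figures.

Δt = 18.9 s

Leg 1: γ = 1/√(1 − 0.8239²) = 1/√0.3212 = 1.764; Δt_1 = 1.764 × 1.60 = 2.823 s.
Leg 2: 6.74 s is already measured on the platform.
Leg 3: 9.32 s is already measured on the platform.
Total: 2.823 + 6.740 + 9.320 s.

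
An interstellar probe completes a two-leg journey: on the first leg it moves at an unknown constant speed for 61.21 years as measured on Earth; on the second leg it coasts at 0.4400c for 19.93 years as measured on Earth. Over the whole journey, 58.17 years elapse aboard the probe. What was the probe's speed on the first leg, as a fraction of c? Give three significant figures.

β = 0.753

Leg 1: speed unknown; τ_1 = 61.21/γ_1.
Leg 2: γ = 1/√(1 − 0.4400²) = 1/√0.8064 = 1.114; τ_2 = 19.93/1.114 = 17.90 years.
Total proper time: τ_1 + 17.90 = 58.17, so τ_1 = 58.17 − 17.90 = 40.27 years.
γ_1 = 61.21/40.27 = 1.520; β = √(1 − 1/γ²) = √0.5671.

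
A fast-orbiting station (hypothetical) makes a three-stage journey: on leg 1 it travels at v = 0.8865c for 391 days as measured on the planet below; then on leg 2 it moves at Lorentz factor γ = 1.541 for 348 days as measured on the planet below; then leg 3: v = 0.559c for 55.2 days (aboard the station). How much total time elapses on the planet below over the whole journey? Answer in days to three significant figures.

Leg 1: 391 days is already measured on the planet below.
Leg 2: 348 days is already measured on the planet below.
Leg 3: γ = 1/√(1 − 0.559²) = 1/√0.6875 = 1.206; Δt_3 = 1.206 × 55.2 = 66.57 days.
Total: 391.0 + 348.0 + 66.57 days.

Δt = 806 days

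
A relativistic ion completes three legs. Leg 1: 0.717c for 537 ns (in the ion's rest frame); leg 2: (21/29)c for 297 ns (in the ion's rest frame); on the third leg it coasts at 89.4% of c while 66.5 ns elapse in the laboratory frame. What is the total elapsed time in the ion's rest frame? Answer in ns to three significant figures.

Leg 1: 537 ns is already measured in the ion's rest frame.
Leg 2: 297 ns is already measured in the ion's rest frame.
Leg 3: β = 0.894; γ = 1/√(1 − 0.894²) = 1/√0.2008 = 2.232; τ_3 = 66.5/2.232 = 29.80 ns.
Total: 537.0 + 297.0 + 29.80 ns.

τ = 864 ns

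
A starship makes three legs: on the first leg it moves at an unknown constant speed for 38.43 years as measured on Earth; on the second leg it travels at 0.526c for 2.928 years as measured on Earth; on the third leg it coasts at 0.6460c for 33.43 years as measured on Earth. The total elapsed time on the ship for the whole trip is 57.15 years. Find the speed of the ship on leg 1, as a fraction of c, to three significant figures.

β = 0.652

Leg 1: speed unknown; τ_1 = 38.43/γ_1.
Leg 2: γ = 1/√(1 − 0.526²) = 1/√0.7233 = 1.176; τ_2 = 2.928/1.176 = 2.490 years.
Leg 3: γ = 1/√(1 − 0.6460²) = 1/√0.5827 = 1.310; τ_3 = 33.43/1.310 = 25.52 years.
Total proper time: τ_1 + 2.490 + 25.52 = 57.15, so τ_1 = 57.15 − 28.01 = 29.14 years.
γ_1 = 38.43/29.14 = 1.319; β = √(1 − 1/γ²) = √0.4250.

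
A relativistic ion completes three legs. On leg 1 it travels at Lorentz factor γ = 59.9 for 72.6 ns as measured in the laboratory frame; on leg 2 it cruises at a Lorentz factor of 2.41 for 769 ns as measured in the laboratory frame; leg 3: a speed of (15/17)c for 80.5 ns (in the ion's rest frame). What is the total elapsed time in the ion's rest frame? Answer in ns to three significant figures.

τ = 401 ns

Leg 1: γ = 59.9; τ_1 = 72.6/59.90 = 1.212 ns.
Leg 2: γ = 2.41; τ_2 = 769/2.410 = 319.1 ns.
Leg 3: 80.5 ns is already measured in the ion's rest frame.
Total: 1.212 + 319.1 + 80.50 ns.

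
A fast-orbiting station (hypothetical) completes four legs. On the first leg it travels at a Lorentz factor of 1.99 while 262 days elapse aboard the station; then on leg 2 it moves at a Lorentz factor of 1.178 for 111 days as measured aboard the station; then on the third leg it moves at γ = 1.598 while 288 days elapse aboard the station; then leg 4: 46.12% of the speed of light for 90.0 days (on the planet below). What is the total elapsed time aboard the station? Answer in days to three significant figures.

Leg 1: 262 days is already measured aboard the station.
Leg 2: 111 days is already measured aboard the station.
Leg 3: 288 days is already measured aboard the station.
Leg 4: β = 0.4612; γ = 1/√(1 − 0.4612²) = 1/√0.7873 = 1.127; τ_4 = 90.0/1.127 = 79.86 days.
Total: 262.0 + 111.0 + 288.0 + 79.86 days.

τ = 741 days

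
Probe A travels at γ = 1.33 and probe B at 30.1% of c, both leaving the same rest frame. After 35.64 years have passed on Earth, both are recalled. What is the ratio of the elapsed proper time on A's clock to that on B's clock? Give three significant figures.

τ_A/τ_B = 0.788

A: γ = 1.33. B: β = 0.301; γ = 1/√(1 − 0.301²) = 1/√0.9094 = 1.049.
τ_A/τ_B = γ_B/γ_A = 1.049/1.330 = 0.7884, so τ_A/τ_B = 0.7884.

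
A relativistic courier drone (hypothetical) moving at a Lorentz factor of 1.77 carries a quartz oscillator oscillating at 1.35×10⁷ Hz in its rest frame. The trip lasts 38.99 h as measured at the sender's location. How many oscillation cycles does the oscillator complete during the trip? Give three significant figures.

N = 1.07×10¹²

γ = 1.77
The oscillator's own cycle count is N = f × τ where τ is the proper time aboard the drone. τ = Δt/γ = 38.99/1.770 = 22.03 h = 7.930×10⁴ s.
N = 1.35×10⁷ × 7.930×10⁴ = 1.071×10¹².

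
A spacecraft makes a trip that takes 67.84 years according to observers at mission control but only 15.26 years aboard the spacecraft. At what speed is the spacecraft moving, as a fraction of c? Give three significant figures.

β = 0.974

The proper time is measured aboard the spacecraft (both events occur at the spacecraft's location); Δt is measured at mission control. γ = Δt/τ = 67.84/15.26 = 4.446.
β = √(1 − 1/γ²) = √(1 − 0.05060) = √0.9494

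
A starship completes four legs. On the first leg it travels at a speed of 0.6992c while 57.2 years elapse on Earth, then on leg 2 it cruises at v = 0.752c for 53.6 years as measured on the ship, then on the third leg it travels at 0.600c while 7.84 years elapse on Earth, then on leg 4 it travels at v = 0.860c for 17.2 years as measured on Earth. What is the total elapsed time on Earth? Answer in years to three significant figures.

Δt = 164 years

Leg 1: 57.2 years is already measured on Earth.
Leg 2: γ = 1/√(1 − 0.752²) = 1/√0.4345 = 1.517; Δt_2 = 1.517 × 53.6 = 81.32 years.
Leg 3: 7.84 years is already measured on Earth.
Leg 4: 17.2 years is already measured on Earth.
Total: 57.20 + 81.32 + 7.840 + 17.20 years.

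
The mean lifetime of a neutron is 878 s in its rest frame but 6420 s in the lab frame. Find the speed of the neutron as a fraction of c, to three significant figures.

γ = Δt/τ₀ = 6420/878 = 7.312
β = √(1 − 1/γ²) = √(1 − 0.01870) = √0.9813

β = 0.991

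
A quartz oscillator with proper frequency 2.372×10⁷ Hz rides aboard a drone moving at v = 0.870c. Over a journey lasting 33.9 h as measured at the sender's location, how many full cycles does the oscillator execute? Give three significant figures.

γ = 1/√(1 − 0.870²) = 1/√0.2431 = 2.028
The oscillator's own cycle count is N = f × τ where τ is the proper time aboard the drone. τ = Δt/γ = 33.9/2.028 = 16.71 h = 6.017×10⁴ s.
N = 2.372×10⁷ × 6.017×10⁴ = 1.427×10¹².

N = 1.43×10¹²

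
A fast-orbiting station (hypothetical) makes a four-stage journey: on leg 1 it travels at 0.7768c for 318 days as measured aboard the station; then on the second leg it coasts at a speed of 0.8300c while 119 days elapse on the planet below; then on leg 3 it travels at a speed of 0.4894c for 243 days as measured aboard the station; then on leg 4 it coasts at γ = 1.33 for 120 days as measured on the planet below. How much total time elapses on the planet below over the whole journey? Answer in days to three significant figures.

Leg 1: γ = 1/√(1 − 0.7768²) = 1/√0.3966 = 1.588; Δt_1 = 1.588 × 318 = 505.0 days.
Leg 2: 119 days is already measured on the planet below.
Leg 3: γ = 1/√(1 − 0.4894²) = 1/√0.7605 = 1.147; Δt_3 = 1.147 × 243 = 278.7 days.
Leg 4: 120 days is already measured on the planet below.
Total: 505.0 + 119.0 + 278.7 + 120.0 days.

Δt = 1020 days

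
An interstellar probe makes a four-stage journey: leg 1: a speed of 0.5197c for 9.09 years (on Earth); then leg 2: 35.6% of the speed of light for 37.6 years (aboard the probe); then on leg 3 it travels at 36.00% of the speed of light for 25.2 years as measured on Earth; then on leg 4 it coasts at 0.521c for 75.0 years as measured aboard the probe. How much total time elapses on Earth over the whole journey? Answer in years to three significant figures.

Δt = 162 years

Leg 1: 9.09 years is already measured on Earth.
Leg 2: β = 0.356; γ = 1/√(1 − 0.356²) = 1/√0.8733 = 1.070; Δt_2 = 1.070 × 37.6 = 40.24 years.
Leg 3: 25.2 years is already measured on Earth.
Leg 4: γ = 1/√(1 − 0.521²) = 1/√0.7286 = 1.172; Δt_4 = 1.172 × 75.0 = 87.87 years.
Total: 9.090 + 40.24 + 25.20 + 87.87 years.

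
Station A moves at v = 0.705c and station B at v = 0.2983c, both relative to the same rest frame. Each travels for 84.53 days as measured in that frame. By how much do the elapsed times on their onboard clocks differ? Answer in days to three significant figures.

A: γ = 1/√(1 − 0.705²) = 1/√0.5030 = 1.410; τ_A = 84.53/1.410 = 59.95 days.
B: γ = 1/√(1 − 0.2983²) = 1/√0.9110 = 1.048; τ_B = 84.53/1.048 = 80.68 days.

|τ_A − τ_B| = 20.7 days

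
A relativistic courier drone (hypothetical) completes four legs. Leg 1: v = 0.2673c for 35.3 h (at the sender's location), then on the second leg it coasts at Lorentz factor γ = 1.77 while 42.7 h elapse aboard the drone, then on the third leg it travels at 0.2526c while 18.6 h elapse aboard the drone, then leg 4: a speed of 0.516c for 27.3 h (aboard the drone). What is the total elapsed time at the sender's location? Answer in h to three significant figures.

Δt = 162 h

Leg 1: 35.3 h is already measured at the sender's location.
Leg 2: γ = 1.77; Δt_2 = 1.770 × 42.7 = 75.58 h.
Leg 3: γ = 1/√(1 − 0.2526²) = 1/√0.9362 = 1.034; Δt_3 = 1.034 × 18.6 = 19.22 h.
Leg 4: γ = 1/√(1 − 0.516²) = 1/√0.7337 = 1.167; Δt_4 = 1.167 × 27.3 = 31.87 h.
Total: 35.30 + 75.58 + 19.22 + 31.87 h.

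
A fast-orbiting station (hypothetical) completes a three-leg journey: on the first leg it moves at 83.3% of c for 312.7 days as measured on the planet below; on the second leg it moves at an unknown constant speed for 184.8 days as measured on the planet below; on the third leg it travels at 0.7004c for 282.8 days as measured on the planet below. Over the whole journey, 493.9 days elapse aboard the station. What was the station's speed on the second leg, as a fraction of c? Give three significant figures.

β = 0.765

Leg 1: β = 0.833; γ = 1/√(1 − 0.833²) = 1/√0.3061 = 1.807; τ_1 = 312.7/1.807 = 173.0 days.
Leg 2: speed unknown; τ_2 = 184.8/γ_2.
Leg 3: γ = 1/√(1 − 0.7004²) = 1/√0.5094 = 1.401; τ_3 = 282.8/1.401 = 201.8 days.
Total proper time: 173.0 + τ_2 + 201.8 = 493.9, so τ_2 = 493.9 − 374.9 = 119.0 days.
γ_2 = 184.8/119.0 = 1.552; β = √(1 − 1/γ²) = √0.5850.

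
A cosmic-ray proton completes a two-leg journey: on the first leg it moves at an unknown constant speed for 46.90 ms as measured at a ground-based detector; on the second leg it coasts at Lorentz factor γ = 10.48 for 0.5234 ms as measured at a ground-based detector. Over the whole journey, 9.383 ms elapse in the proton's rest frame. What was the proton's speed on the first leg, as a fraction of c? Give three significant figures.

Leg 1: speed unknown; τ_1 = 46.90/γ_1.
Leg 2: γ = 10.48; τ_2 = 0.5234/10.48 = 0.04994 ms.
Total proper time: τ_1 + 0.04994 = 9.383, so τ_1 = 9.383 − 0.04994 = 9.333 ms.
γ_1 = 46.90/9.333 = 5.025; β = √(1 − 1/γ²) = √0.9604.

β = 0.980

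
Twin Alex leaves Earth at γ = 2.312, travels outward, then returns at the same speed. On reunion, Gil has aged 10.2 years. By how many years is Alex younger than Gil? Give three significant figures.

γ = 2.312
Alex's elapsed proper time: τ = 10.2/2.312 = 4.412 years.
Age gap = Δt − τ = 10.2 − 4.412 years.

Δt − τ = 5.79 years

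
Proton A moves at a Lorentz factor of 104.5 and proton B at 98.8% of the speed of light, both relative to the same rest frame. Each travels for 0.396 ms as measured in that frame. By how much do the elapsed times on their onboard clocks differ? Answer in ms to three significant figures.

A: γ = 104.5; τ_A = 0.396/104.5 = 0.003789 ms.
B: β = 0.988; γ = 1/√(1 − 0.988²) = 1/√0.02386 = 6.474; τ_B = 0.396/6.474 = 0.06116 ms.

|τ_A − τ_B| = 0.0574 ms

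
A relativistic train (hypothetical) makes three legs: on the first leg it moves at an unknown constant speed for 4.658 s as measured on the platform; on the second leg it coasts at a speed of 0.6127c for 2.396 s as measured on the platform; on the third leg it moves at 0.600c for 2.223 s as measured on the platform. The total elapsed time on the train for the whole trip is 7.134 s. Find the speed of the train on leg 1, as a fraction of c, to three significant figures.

β = 0.669

Leg 1: speed unknown; τ_1 = 4.658/γ_1.
Leg 2: γ = 1/√(1 − 0.6127²) = 1/√0.6246 = 1.265; τ_2 = 2.396/1.265 = 1.894 s.
Leg 3: γ = 1/√(1 − 0.600²) = 5/4 = 1.250; τ_3 = 2.223/1.250 = 1.778 s.
Total proper time: τ_1 + 1.894 + 1.778 = 7.134, so τ_1 = 7.134 − 3.672 = 3.462 s.
γ_1 = 4.658/3.462 = 1.345; β = √(1 − 1/γ²) = √0.4476.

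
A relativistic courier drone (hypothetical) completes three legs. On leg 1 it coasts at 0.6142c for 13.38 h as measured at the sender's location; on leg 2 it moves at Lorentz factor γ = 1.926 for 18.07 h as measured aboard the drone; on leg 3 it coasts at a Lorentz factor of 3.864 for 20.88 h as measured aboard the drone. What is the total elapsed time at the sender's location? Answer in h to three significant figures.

Leg 1: 13.38 h is already measured at the sender's location.
Leg 2: γ = 1.926; Δt_2 = 1.926 × 18.07 = 34.80 h.
Leg 3: γ = 3.864; Δt_3 = 3.864 × 20.88 = 80.68 h.
Total: 13.38 + 34.80 + 80.68 h.

Δt = 129 h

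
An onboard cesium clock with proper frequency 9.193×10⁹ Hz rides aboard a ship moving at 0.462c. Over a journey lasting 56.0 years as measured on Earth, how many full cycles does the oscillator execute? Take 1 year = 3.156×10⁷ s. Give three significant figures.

γ = 1/√(1 − 0.462²) = 1/√0.7866 = 1.128
The oscillator's own cycle count is N = f × τ where τ is the proper time on the ship. τ = Δt/γ = 56.0/1.128 = 49.67 years = 1.567×10⁹ s.
N = 9.193×10⁹ × 1.567×10⁹ = 1.441×10¹⁹.

N = 1.44×10¹⁹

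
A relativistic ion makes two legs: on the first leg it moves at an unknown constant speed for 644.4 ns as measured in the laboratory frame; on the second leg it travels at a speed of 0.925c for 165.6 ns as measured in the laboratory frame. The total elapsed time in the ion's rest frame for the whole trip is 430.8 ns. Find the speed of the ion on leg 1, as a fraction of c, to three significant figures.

β = 0.821

Leg 1: speed unknown; τ_1 = 644.4/γ_1.
Leg 2: γ = 1/√(1 − 0.925²) = 1/√0.1444 = 2.632; τ_2 = 165.6/2.632 = 62.92 ns.
Total proper time: τ_1 + 62.92 = 430.8, so τ_1 = 430.8 − 62.92 = 367.9 ns.
γ_1 = 644.4/367.9 = 1.752; β = √(1 − 1/γ²) = √0.6741.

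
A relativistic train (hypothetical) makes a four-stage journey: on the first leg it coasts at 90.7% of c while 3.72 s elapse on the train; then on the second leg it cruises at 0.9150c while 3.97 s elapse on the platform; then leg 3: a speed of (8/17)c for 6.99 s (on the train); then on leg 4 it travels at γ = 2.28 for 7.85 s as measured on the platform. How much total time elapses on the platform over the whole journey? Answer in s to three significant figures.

Leg 1: β = 0.907; γ = 1/√(1 − 0.907²) = 1/√0.1774 = 2.375; Δt_1 = 2.375 × 3.72 = 8.833 s.
Leg 2: 3.97 s is already measured on the platform.
Leg 3: γ = 1/√(1 − (8/17)²) = 17/15 ≈ 1.133; Δt_3 = 1.133 × 6.99 = 7.922 s.
Leg 4: 7.85 s is already measured on the platform.
Total: 8.833 + 3.970 + 7.922 + 7.850 s.

Δt = 28.6 s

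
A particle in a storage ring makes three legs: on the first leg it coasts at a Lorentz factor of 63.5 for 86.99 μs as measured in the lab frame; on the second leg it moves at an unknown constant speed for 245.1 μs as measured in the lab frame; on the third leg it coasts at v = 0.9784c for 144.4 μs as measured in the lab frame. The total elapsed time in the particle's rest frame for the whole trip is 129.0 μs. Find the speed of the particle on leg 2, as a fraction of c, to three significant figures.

Leg 1: γ = 63.5; τ_1 = 86.99/63.50 = 1.370 μs.
Leg 2: speed unknown; τ_2 = 245.1/γ_2.
Leg 3: γ = 1/√(1 − 0.9784²) = 1/√0.04273 = 4.837; τ_3 = 144.4/4.837 = 29.85 μs.
Total proper time: 1.370 + τ_2 + 29.85 = 129.0, so τ_2 = 129.0 − 31.22 = 97.78 μs.
γ_2 = 245.1/97.78 = 2.507; β = √(1 − 1/γ²) = √0.8408.

β = 0.917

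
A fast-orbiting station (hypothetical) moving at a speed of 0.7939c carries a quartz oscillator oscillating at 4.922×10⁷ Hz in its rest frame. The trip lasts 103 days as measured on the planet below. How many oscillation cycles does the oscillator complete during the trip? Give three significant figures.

γ = 1/√(1 − 0.7939²) = 1/√0.3697 = 1.645
The oscillator's own cycle count is N = f × τ where τ is the proper time aboard the station. τ = Δt/γ = 103/1.645 = 62.63 days = 5.411×10⁶ s.
N = 4.922×10⁷ × 5.411×10⁶ = 2.663×10¹⁴.

N = 2.66×10¹⁴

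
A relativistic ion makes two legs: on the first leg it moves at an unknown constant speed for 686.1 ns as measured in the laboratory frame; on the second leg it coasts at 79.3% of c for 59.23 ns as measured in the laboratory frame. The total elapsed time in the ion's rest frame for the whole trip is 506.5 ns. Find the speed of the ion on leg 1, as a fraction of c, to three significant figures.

Leg 1: speed unknown; τ_1 = 686.1/γ_1.
Leg 2: β = 0.793; γ = 1/√(1 − 0.793²) = 1/√0.3712 = 1.641; τ_2 = 59.23/1.641 = 36.08 ns.
Total proper time: τ_1 + 36.08 = 506.5, so τ_1 = 506.5 − 36.08 = 470.4 ns.
γ_1 = 686.1/470.4 = 1.458; β = √(1 − 1/γ²) = √0.5299.

β = 0.728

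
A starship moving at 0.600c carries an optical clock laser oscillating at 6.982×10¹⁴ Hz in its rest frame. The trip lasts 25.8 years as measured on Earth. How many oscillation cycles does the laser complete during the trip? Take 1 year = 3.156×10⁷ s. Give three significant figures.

N = 4.55×10²³

γ = 1/√(1 − 0.600²) = 5/4 = 1.250
The oscillator's own cycle count is N = f × τ where τ is the proper time on the ship. τ = Δt/γ = 25.8/1.250 = 20.64 years = 6.514×10⁸ s.
N = 6.982×10¹⁴ × 6.514×10⁸ = 4.548×10²³.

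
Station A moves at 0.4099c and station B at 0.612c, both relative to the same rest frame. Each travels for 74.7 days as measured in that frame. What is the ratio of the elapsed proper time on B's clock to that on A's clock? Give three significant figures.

τ_B/τ_A = 0.867

A: γ = 1/√(1 − 0.4099²) = 1/√0.8320 = 1.096. B: γ = 1/√(1 − 0.612²) = 1/√0.6255 = 1.264.
τ_A/τ_B = γ_B/γ_A = 1.264/1.096 = 1.153, so τ_B/τ_A = 0.8670.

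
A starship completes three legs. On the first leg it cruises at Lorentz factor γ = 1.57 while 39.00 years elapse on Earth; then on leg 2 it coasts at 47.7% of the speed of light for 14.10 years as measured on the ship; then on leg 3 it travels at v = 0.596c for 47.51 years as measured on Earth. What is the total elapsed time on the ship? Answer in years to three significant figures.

Leg 1: γ = 1.57; τ_1 = 39.00/1.570 = 24.84 years.
Leg 2: 14.10 years is already measured on the ship.
Leg 3: γ = 1/√(1 − 0.596²) = 1/√0.6448 = 1.245; τ_3 = 47.51/1.245 = 38.15 years.
Total: 24.84 + 14.10 + 38.15 years.

τ = 77.1 years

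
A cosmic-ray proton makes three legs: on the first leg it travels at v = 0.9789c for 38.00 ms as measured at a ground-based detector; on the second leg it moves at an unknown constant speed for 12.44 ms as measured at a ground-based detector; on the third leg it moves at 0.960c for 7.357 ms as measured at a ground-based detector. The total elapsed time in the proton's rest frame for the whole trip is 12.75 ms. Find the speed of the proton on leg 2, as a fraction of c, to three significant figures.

β = 0.972

Leg 1: γ = 1/√(1 − 0.9789²) = 1/√0.04175 = 4.894; τ_1 = 38.00/4.894 = 7.765 ms.
Leg 2: speed unknown; τ_2 = 12.44/γ_2.
Leg 3: γ = 1/√(1 − 0.960²) = 25/7 ≈ 3.571; τ_3 = 7.357/3.571 = 2.060 ms.
Total proper time: 7.765 + τ_2 + 2.060 = 12.75, so τ_2 = 12.75 − 9.825 = 2.925 ms.
γ_2 = 12.44/2.925 = 4.253; β = √(1 − 1/γ²) = √0.9447.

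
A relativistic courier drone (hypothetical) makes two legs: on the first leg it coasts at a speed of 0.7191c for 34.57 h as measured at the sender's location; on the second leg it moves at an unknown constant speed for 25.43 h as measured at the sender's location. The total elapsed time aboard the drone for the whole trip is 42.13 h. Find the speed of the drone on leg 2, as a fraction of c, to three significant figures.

Leg 1: γ = 1/√(1 − 0.7191²) = 1/√0.4829 = 1.439; τ_1 = 34.57/1.439 = 24.02 h.
Leg 2: speed unknown; τ_2 = 25.43/γ_2.
Total proper time: 24.02 + τ_2 = 42.13, so τ_2 = 42.13 − 24.02 = 18.11 h.
γ_2 = 25.43/18.11 = 1.404; β = √(1 − 1/γ²) = √0.4930.

β = 0.702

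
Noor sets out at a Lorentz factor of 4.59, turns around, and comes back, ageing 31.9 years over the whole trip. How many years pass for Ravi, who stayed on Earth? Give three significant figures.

Δt = 146 years

γ = 4.59
Earth-frame duration is the dilated interval: Δt = γτ = 4.590 × 31.9 years.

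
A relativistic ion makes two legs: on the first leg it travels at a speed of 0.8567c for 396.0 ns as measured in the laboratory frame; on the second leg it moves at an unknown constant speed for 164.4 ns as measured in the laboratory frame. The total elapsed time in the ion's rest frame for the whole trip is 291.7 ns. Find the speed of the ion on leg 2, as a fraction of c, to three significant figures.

Leg 1: γ = 1/√(1 − 0.8567²) = 1/√0.2661 = 1.939; τ_1 = 396.0/1.939 = 204.3 ns.
Leg 2: speed unknown; τ_2 = 164.4/γ_2.
Total proper time: 204.3 + τ_2 = 291.7, so τ_2 = 291.7 − 204.3 = 87.44 ns.
γ_2 = 164.4/87.44 = 1.880; β = √(1 − 1/γ²) = √0.7171.

β = 0.847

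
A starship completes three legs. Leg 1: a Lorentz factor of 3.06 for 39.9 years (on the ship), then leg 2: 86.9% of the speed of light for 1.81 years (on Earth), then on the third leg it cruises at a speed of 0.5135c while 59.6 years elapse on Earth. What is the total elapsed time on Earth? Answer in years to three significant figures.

Leg 1: γ = 3.06; Δt_1 = 3.060 × 39.9 = 122.1 years.
Leg 2: 1.81 years is already measured on Earth.
Leg 3: 59.6 years is already measured on Earth.
Total: 122.1 + 1.810 + 59.60 years.

Δt = 184 years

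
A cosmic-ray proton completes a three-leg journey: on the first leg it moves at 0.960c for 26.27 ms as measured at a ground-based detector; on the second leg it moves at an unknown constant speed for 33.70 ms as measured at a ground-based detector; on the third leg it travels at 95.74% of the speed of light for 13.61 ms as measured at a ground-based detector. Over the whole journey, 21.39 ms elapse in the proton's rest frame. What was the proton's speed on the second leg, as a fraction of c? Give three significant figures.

β = 0.954

Leg 1: γ = 1/√(1 − 0.960²) = 25/7 ≈ 3.571; τ_1 = 26.27/3.571 = 7.356 ms.
Leg 2: speed unknown; τ_2 = 33.70/γ_2.
Leg 3: β = 0.9574; γ = 1/√(1 − 0.9574²) = 1/√0.08339 = 3.463; τ_3 = 13.61/3.463 = 3.930 ms.
Total proper time: 7.356 + τ_2 + 3.930 = 21.39, so τ_2 = 21.39 − 11.29 = 10.10 ms.
γ_2 = 33.70/10.10 = 3.335; β = √(1 − 1/γ²) = √0.9101.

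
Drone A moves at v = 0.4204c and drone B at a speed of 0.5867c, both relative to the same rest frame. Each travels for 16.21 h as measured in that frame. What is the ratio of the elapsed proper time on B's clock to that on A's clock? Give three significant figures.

τ_B/τ_A = 0.893

A: γ = 1/√(1 − 0.4204²) = 1/√0.8233 = 1.102. B: γ = 1/√(1 − 0.5867²) = 1/√0.6558 = 1.235.
τ_A/τ_B = γ_B/γ_A = 1.235/1.102 = 1.120, so τ_B/τ_A = 0.8925.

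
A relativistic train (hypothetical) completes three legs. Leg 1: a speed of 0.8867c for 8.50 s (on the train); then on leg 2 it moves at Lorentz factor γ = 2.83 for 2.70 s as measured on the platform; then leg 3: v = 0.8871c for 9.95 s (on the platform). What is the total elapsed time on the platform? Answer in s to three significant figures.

Leg 1: γ = 1/√(1 − 0.8867²) = 1/√0.2138 = 2.163; Δt_1 = 2.163 × 8.50 = 18.38 s.
Leg 2: 2.70 s is already measured on the platform.
Leg 3: 9.95 s is already measured on the platform.
Total: 18.38 + 2.700 + 9.950 s.

Δt = 31.0 s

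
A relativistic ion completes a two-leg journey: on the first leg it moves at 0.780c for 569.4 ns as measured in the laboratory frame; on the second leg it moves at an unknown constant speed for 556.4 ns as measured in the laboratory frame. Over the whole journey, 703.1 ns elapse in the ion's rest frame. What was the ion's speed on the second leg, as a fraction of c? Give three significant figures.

β = 0.782

Leg 1: γ = 1/√(1 − 0.780²) = 1/√0.3916 = 1.598; τ_1 = 569.4/1.598 = 356.3 ns.
Leg 2: speed unknown; τ_2 = 556.4/γ_2.
Total proper time: 356.3 + τ_2 = 703.1, so τ_2 = 703.1 − 356.3 = 346.8 ns.
γ_2 = 556.4/346.8 = 1.604; β = √(1 − 1/γ²) = √0.6115.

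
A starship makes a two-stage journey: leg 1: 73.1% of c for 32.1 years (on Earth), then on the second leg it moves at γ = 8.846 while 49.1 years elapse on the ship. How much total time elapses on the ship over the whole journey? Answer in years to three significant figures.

τ = 71.0 years

Leg 1: β = 0.731; γ = 1/√(1 − 0.731²) = 1/√0.4656 = 1.465; τ_1 = 32.1/1.465 = 21.90 years.
Leg 2: 49.1 years is already measured on the ship.
Total: 21.90 + 49.10 years.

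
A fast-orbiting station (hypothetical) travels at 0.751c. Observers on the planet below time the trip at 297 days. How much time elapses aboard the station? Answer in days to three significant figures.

γ = 1/√(1 − 0.751²) = 1/√0.4360 = 1.514
The interval measured on the planet below is the dilated one; the clock aboard the station measures the proper time τ = Δt/γ = 297/1.514 days.

τ = 196 days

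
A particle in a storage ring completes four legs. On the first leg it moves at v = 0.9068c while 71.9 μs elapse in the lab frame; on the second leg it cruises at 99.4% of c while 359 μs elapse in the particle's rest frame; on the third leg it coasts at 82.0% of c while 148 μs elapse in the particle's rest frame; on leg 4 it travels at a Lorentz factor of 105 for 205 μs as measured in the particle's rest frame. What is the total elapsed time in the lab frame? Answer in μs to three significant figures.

Δt = 2.51×10⁴ μs

Leg 1: 71.9 μs is already measured in the lab frame.
Leg 2: β = 0.994; γ = 1/√(1 − 0.994²) = 1/√0.01196 = 9.142; Δt_2 = 9.142 × 359 = 3282 μs.
Leg 3: β = 0.820; γ = 1/√(1 − 0.820²) = 1/√0.3276 = 1.747; Δt_3 = 1.747 × 148 = 258.6 μs.
Leg 4: γ = 105; Δt_4 = 105.0 × 205 = 2.152×10⁴ μs.
Total: 71.90 + 3282 + 258.6 + 2.152×10⁴ μs.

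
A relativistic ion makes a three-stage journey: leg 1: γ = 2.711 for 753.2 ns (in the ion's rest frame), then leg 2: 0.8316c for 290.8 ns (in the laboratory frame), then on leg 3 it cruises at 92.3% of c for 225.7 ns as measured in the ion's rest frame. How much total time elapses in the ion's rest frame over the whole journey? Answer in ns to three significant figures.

τ = 1140 ns

Leg 1: 753.2 ns is already measured in the ion's rest frame.
Leg 2: γ = 1/√(1 − 0.8316²) = 1/√0.3084 = 1.801; τ_2 = 290.8/1.801 = 161.5 ns.
Leg 3: 225.7 ns is already measured in the ion's rest frame.
Total: 753.2 + 161.5 + 225.7 ns.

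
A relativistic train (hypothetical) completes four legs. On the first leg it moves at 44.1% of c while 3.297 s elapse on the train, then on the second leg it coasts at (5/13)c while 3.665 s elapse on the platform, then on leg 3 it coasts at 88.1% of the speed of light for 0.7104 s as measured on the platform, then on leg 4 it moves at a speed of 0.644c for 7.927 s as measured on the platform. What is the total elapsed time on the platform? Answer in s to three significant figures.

Δt = 16.0 s

Leg 1: β = 0.441; γ = 1/√(1 − 0.441²) = 1/√0.8055 = 1.114; Δt_1 = 1.114 × 3.297 = 3.674 s.
Leg 2: 3.665 s is already measured on the platform.
Leg 3: 0.7104 s is already measured on the platform.
Leg 4: 7.927 s is already measured on the platform.
Total: 3.674 + 3.665 + 0.7104 + 7.927 s.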